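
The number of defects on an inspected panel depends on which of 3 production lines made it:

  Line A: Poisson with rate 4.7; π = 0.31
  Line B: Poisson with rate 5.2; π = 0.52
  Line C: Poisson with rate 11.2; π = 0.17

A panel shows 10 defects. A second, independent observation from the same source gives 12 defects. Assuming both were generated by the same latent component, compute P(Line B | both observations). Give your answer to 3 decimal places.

The responsibility of component k is π_k f_k(x) divided by Σ_j π_j f_j(x).
Since both observations come from the same component, the likelihood for component k is f_k(x₁)·f_k(x₂).
  p_A = [e^(−4.7)·4.7^10/10! = 0.0131835] × [0.00220624] = 2.90861e-05
  p_B = [e^(−5.2)·5.2^10/10! = 0.0219755] × [0.00450165] = 9.89261e-05
  p_C = [e^(−11.2)·11.2^10/10! = 0.117036] × [0.11122] = 0.0130167
Weight by the priors:
  π_A·p_A = 0.31 × 2.90861e-05 = 9.01668e-06
  π_B·p_B = 0.52 × 9.89261e-05 = 5.14416e-05
  π_C·p_C = 0.17 × 0.0130167 = 0.00221283
Marginal: 9.01668e-06 + 5.14416e-05 + 0.00221283 = 0.00227329
So the posterior for Line B is 5.14416e-05 / 0.00227329 ≈ 0.023.

0.023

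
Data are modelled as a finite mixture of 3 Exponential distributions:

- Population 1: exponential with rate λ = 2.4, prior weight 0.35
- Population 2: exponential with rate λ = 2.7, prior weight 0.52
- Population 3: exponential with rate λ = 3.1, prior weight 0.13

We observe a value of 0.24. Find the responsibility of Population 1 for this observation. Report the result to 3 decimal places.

Posterior ∝ prior × likelihood, so P(k | x) ∝ w_k f_k(x); normalise over all components.
Evaluate each component's likelihood at the observed value:
  L_1 = 2.4·e^(−2.4·0.24) = 2.4·e^(−0.5760) = 1.34914
  L_2 = 2.7·e^(−2.7·0.24) = 2.7·e^(−0.6480) = 1.41235
  L_3 = 3.1·e^(−3.1·0.24) = 3.1·e^(−0.7440) = 1.47315
Weight by the priors:
  w_1·L_1 = 0.35 × 1.34914 = 0.4722
  w_2·L_2 = 0.52 × 1.41235 = 0.73442
  w_3·L_3 = 0.13 × 1.47315 = 0.191509
Evidence: 0.4722 + 0.73442 + 0.191509 = 1.39813
P(Population 1 | 0.24) ≈ 0.338

0.338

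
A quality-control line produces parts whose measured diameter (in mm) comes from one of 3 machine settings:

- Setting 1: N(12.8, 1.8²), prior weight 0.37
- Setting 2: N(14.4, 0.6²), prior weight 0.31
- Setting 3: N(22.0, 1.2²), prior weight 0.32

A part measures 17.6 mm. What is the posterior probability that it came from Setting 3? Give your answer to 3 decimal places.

0.052

The responsibility of component k is π_k f_k(x) divided by Σ_j π_j f_j(x).
Evaluate each component's likelihood at the observed value:
  L_1 = 0.0063311
  L_2 = 4.42717e-07
  L_3 = 0.000400226
Multiply by the mixture weights:
  π_1·L_1 = 0.37 × 0.0063311 = 0.00234251
  π_2·L_2 = 0.31 × 4.42717e-07 = 1.37242e-07
  π_3·L_3 = 0.32 × 0.000400226 = 0.000128072
Evidence: 0.00234251 + 1.37242e-07 + 0.000128072 = 0.00247072
Responsibility of Setting 3: 0.000128072 / 0.00247072 ≈ 0.052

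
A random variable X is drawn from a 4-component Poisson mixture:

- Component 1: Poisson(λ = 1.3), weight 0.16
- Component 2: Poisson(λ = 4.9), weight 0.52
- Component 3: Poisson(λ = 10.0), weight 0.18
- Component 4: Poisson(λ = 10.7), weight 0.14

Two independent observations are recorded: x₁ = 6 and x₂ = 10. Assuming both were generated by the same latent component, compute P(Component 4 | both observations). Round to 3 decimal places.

0.234

Apply Bayes' rule: the posterior for each component is proportional to its prior times its likelihood at x.
Since both observations come from the same component, the likelihood for component k is f_k(x₁)·f_k(x₂).
  f_1 = [0.00182703] × [1.03535e-06] = 1.89161e-09
  f_2 = [0.143153] × [0.016374] = 0.00234399
  f_3 = [0.0630555] × [0.12511] = 0.00788887
  f_4 = [0.0469915] × [0.122215] = 0.00574306
Multiply by the mixture weights:
  π_1·f_1 = 0.16 × 1.89161e-09 = 3.02658e-10
  π_2·f_2 = 0.52 × 0.00234399 = 0.00121888
  π_3·f_3 = 0.18 × 0.00788887 = 0.00142
  π_4·f_4 = 0.14 × 0.00574306 = 0.000804028
Marginal: 3.02658e-10 + 0.00121888 + 0.00142 + 0.000804028 = 0.0034429
Responsibility of Component 4: 0.000804028 / 0.0034429 ≈ 0.234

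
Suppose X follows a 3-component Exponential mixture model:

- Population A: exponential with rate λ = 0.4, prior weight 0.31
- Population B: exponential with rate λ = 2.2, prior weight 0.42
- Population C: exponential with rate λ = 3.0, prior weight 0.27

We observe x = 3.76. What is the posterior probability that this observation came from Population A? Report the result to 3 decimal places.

The responsibility of component k is w_k f_k(x) divided by Σ_j w_j f_j(x).
Exponential densities:
  f_A = 0.4·e^(−0.4·3.76) = 0.4·e^(−1.5040) = 0.0888958
  f_B = 2.2·e^(−2.2·3.76) = 2.2·e^(−8.2720) = 0.000562262
  f_C = 3.0·e^(−3.0·3.76) = 3.0·e^(−11.2800) = 3.78686e-05
Prior × likelihood for each component:
  w_A·f_A = 0.31 × 0.0888958 = 0.0275577
  w_B·f_B = 0.42 × 0.000562262 = 0.00023615
  w_C·f_C = 0.27 × 3.78686e-05 = 1.02245e-05
Denominator: 0.0275577 + 0.00023615 + 1.02245e-05 = 0.0278041
So the posterior for Population A is 0.0275577 / 0.0278041 ≈ 0.991.

0.991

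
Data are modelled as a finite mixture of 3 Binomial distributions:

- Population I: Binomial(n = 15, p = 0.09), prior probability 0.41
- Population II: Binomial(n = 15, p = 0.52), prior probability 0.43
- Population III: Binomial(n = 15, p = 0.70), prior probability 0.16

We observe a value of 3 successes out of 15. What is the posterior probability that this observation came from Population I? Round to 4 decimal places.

P(component k | x) = w_k·f_k(x) / marginal(x), where marginal(x) = Σ_j w_j·f_j(x).
Binomial probabilities:
  p_I = C(15,3)·0.09^3·0.91^12 = 455·0.000729·0.322475 = 0.106964
  p_II = C(15,3)·0.52^3·0.48^12 = 455·0.140608·0.000149587 = 0.0095701
  p_III = C(15,3)·0.70^3·0.30^12 = 455·0.343·5.31441e-07 = 8.29393e-05
Unnormalised posteriors:
  w_I·p_I = 0.41 × 0.106964 = 0.043855
  w_II·p_II = 0.43 × 0.0095701 = 0.00411514
  w_III·p_III = 0.16 × 8.29393e-05 = 1.32703e-05
Evidence: 0.043855 + 0.00411514 + 1.32703e-05 = 0.0479834
P(Population I | data) ≈ 0.9140

0.9140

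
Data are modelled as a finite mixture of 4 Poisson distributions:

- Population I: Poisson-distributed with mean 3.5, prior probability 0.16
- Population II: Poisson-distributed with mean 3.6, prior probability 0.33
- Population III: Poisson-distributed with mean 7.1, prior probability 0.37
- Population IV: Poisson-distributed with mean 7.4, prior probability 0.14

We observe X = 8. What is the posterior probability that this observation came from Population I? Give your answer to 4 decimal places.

0.0351

Posterior ∝ prior × likelihood, so P(k | x) ∝ π_k f_k(x); normalise over all components.
Component likelihoods at x = 8:
  p_I = 0.0168653
  p_II = 0.0191179
  p_III = 0.132146
  p_IV = 0.136318
Multiply by the mixture weights:
  π_I·p_I = 0.16 × 0.0168653 = 0.00269844
  π_II·p_II = 0.33 × 0.0191179 = 0.00630889
  π_III·p_III = 0.37 × 0.132146 = 0.0488942
  π_IV·p_IV = 0.14 × 0.136318 = 0.0190846
Denominator: 0.00269844 + 0.00630889 + 0.0488942 + 0.0190846 = 0.0769861
So the posterior for Population I is 0.00269844 / 0.0769861 ≈ 0.0351.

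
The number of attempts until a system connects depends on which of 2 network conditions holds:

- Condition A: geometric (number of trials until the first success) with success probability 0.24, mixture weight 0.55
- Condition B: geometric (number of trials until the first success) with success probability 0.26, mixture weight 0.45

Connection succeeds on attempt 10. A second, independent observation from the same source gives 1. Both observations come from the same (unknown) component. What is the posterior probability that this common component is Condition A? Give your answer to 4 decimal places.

0.5697

P(component k | x) = π_k·f_k(x) / marginal(x), where marginal(x) = Σ_j π_j·f_j(x).
Since both observations come from the same component, the likelihood for component k is f_k(x₁)·f_k(x₂).
  p_A = [0.24·(1−0.24)^9 = 0.24·0.0845906 = 0.0203018] × [0.24] = 0.00487242
  p_B = [0.26·(1−0.26)^9 = 0.26·0.0665404 = 0.0173005] × [0.26] = 0.00449813
Unnormalised posteriors:
  π_A·p_A = 0.55 × 0.00487242 = 0.00267983
  π_B·p_B = 0.45 × 0.00449813 = 0.00202416
Normaliser: 0.00267983 + 0.00202416 = 0.00470399
So the posterior for Condition A is 0.00267983 / 0.00470399 ≈ 0.5697.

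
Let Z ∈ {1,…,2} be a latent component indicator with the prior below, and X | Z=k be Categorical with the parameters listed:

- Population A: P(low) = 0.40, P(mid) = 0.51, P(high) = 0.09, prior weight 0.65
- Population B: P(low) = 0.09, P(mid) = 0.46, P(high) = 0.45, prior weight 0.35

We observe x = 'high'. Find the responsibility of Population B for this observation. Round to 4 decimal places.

0.7292

Posterior ∝ prior × likelihood, so P(k | x) ∝ w_k f_k(x); normalise over all components.
Categorical probabilities:
  p_A = P(high | comp) = 0.09
  p_B = P(high | comp) = 0.45
Prior × likelihood for each component:
  w_A·p_A = 0.65 × 0.09 = 0.0585
  w_B·p_B = 0.35 × 0.45 = 0.1575
Marginal: 0.0585 + 0.1575 = 0.216
P(Population B | the observation) ≈ 0.7292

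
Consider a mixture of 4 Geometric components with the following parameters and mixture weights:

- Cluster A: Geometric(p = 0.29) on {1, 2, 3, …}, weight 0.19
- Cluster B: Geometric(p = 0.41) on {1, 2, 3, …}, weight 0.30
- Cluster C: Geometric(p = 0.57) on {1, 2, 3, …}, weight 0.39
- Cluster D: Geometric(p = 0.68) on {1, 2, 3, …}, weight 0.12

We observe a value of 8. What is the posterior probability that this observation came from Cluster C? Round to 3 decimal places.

0.069

Apply Bayes' rule: the posterior for each component is proportional to its prior times its likelihood at x.
Geometric probabilities:
  f_A = 0.29·(1−0.29)^7 = 0.29·0.0909512 = 0.0263758
  f_B = 0.41·(1−0.41)^7 = 0.41·0.0248865 = 0.0102035
  f_C = 0.57·(1−0.57)^7 = 0.57·0.00271819 = 0.00154937
  f_D = 0.68·(1−0.68)^7 = 0.68·0.000343597 = 0.000233646
Prior × likelihood for each component:
  π_A·f_A = 0.19 × 0.0263758 = 0.00501141
  π_B·f_B = 0.30 × 0.0102035 = 0.00306104
  π_C·f_C = 0.39 × 0.00154937 = 0.000604253
  π_D·f_D = 0.12 × 0.000233646 = 2.80375e-05
Marginal: 0.00501141 + 0.00306104 + 0.000604253 + 2.80375e-05 = 0.00870474
P(Cluster C | the observation) ≈ 0.069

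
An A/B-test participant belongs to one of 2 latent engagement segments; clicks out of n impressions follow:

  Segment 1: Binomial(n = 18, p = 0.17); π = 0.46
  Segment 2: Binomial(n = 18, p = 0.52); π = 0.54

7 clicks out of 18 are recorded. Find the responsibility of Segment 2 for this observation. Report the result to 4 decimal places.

0.8768

P(component k | x) = w_k·f_k(x) / marginal(x), where marginal(x) = Σ_j w_j·f_j(x).
Evaluate each component's likelihood at the observed value:
  p_1 = C(18,7)·0.17^7·0.83^11 = 31824·4.10339e-06·0.128783 = 0.0168173
  p_2 = C(18,7)·0.52^7·0.48^11 = 31824·0.0102807·0.00031164 = 0.10196
Unnormalised posteriors:
  w_1·p_1 = 0.46 × 0.0168173 = 0.00773596
  w_2·p_2 = 0.54 × 0.10196 = 0.0550586
Sum: 0.00773596 + 0.0550586 = 0.0627946
P(Segment 2 | the observation) ≈ 0.8768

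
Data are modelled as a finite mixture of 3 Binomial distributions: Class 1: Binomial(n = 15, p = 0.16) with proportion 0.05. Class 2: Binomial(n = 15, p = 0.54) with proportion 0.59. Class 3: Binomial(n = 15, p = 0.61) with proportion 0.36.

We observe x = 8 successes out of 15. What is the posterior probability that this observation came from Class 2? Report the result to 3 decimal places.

The responsibility of component k is π_k f_k(x) divided by Σ_j π_j f_j(x).
Evaluate each component's likelihood at the observed value:
  p_1 = 0.000815574
  p_2 = 0.20277
  p_3 = 0.169293
Unnormalised posteriors:
  π_1·p_1 = 0.05 × 0.000815574 = 4.07787e-05
  π_2·p_2 = 0.59 × 0.20277 = 0.119634
  π_3·p_3 = 0.36 × 0.169293 = 0.0609455
Denominator: 4.07787e-05 + 0.119634 + 0.0609455 = 0.180621
P(Class 2 | data) = 0.119634 / 0.180621 ≈ 0.662

0.662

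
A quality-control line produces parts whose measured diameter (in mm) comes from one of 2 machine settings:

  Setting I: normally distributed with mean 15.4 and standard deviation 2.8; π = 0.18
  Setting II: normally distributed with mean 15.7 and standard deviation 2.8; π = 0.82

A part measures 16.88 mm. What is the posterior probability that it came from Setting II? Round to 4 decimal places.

0.8274

Apply Bayes' rule: the posterior for each component is proportional to its prior times its likelihood at x.
Normal densities:
  L_I = 0.123904
  L_II = 0.130373
Multiply by the mixture weights:
  P(Z=I)·L_I = 0.18 × 0.123904 = 0.0223026
  P(Z=II)·L_II = 0.82 × 0.130373 = 0.106906
Sum: 0.0223026 + 0.106906 = 0.129208
So the posterior for Setting II is 0.106906 / 0.129208 ≈ 0.8274.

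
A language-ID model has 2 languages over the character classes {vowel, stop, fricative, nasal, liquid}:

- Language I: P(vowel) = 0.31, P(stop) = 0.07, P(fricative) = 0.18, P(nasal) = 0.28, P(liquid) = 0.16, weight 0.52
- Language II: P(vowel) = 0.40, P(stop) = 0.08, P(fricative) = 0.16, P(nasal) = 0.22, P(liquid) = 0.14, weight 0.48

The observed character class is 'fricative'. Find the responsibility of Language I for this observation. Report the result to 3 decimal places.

0.549

Posterior ∝ prior × likelihood, so P(k | x) ∝ π_k f_k(x); normalise over all components.
Evaluate each component's likelihood at the observed value:
  f_I = 0.18
  f_II = 0.16
Weight by the priors:
  π_I·f_I = 0.52 × 0.18 = 0.0936
  π_II·f_II = 0.48 × 0.16 = 0.0768
Sum: 0.0936 + 0.0768 = 0.1704
P(Language I | x) ≈ 0.549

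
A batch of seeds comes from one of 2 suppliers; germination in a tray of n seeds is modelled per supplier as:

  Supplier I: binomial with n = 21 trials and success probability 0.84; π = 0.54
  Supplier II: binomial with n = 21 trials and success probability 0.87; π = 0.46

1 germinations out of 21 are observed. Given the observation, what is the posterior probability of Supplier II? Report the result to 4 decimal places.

0.0137

The responsibility of component k is π_k f_k(x) divided by Σ_j π_j f_j(x).
Evaluate each component's likelihood at the observed value:
  p_I = C(21,1)·0.84^1·0.16^20 = 21·0.84·1.20893e-16 = 2.13255e-15
  p_II = C(21,1)·0.87^1·0.13^20 = 21·0.87·1.9005e-18 = 3.47221e-17
Unnormalised posteriors:
  π_I·p_I = 0.54 × 2.13255e-15 = 1.15157e-15
  π_II·p_II = 0.46 × 3.47221e-17 = 1.59722e-17
Evidence: 1.15157e-15 + 1.59722e-17 = 1.16755e-15
Responsibility of Supplier II: 1.59722e-17 / 1.16755e-15 ≈ 0.0137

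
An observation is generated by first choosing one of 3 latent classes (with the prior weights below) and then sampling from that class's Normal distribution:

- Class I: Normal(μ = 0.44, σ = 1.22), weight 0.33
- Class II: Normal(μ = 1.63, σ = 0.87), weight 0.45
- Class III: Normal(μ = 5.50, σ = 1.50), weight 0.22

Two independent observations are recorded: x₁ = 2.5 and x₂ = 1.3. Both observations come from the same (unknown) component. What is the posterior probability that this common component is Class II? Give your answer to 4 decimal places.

0.8892

P(component k | x) = π_k·f_k(x) / marginal(x), where marginal(x) = Σ_j π_j·f_j(x).
Since both observations come from the same component, the likelihood for component k is f_k(x₁)·f_k(x₂).
  L_I = [(1/(1.22·√(2π)))·exp(−(2.5−0.44)²/(2·1.22²)) = 0.327002·exp(-1.42556) = 0.0786029] × [0.255063] = 0.0200487
  L_II = [(1/(0.87·√(2π)))·exp(−(2.5−1.63)²/(2·0.87²)) = 0.458554·exp(-0.50000) = 0.278127] × [0.426725] = 0.118684
  L_III = [(1/(1.50·√(2π)))·exp(−(2.5−5.50)²/(2·1.50²)) = 0.265962·exp(-2.00000) = 0.035994] × [0.00527697] = 0.000189939
Prior × likelihood for each component:
  π_I·L_I = 0.33 × 0.0200487 = 0.00661607
  π_II·L_II = 0.45 × 0.118684 = 0.0534078
  π_III·L_III = 0.22 × 0.000189939 = 4.17866e-05
Marginal: 0.00661607 + 0.0534078 + 4.17866e-05 = 0.0600656
Responsibility of Class II: 0.0534078 / 0.0600656 ≈ 0.8892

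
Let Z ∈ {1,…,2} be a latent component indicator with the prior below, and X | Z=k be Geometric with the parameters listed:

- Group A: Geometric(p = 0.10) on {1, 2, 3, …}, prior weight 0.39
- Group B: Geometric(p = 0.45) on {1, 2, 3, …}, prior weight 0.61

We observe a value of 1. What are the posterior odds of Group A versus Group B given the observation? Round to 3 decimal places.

Posterior odds = (π_i f_i(x)) / (π_j f_j(x)); the normalising sum cancels.
Geometric probabilities:
  p_A = 0.10·(1−0.10)^0 = 0.10·1 = 0.1
  p_B = 0.45·(1−0.45)^0 = 0.45·1 = 0.45
Posterior odds = (π_A·p_A) / (π_B·p_B) = (0.39·0.1) / (0.61·0.45) = 0.039 / 0.2745 ≈ 0.142

0.142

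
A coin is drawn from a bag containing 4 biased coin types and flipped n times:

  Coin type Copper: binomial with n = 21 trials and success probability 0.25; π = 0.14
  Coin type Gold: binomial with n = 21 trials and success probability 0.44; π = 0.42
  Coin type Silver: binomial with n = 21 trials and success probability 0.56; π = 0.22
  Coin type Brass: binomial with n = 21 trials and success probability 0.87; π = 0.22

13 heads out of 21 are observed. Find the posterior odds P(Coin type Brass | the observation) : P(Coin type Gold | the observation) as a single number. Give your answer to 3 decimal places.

0.031

The posterior odds equal the prior odds times the likelihood ratio: (π_i/π_j)·(f_i(x)/f_j(x)).
Component likelihoods at x = 13 heads out of 21:
  L_Copper = 0.000303566
  L_Gold = 0.0455966
  L_Silver = 0.152268
  L_Brass = 0.00271544
Posterior odds = (π_Brass·L_Brass) / (π_Gold·L_Gold) = (0.22·0.00271544) / (0.42·0.0455966) = 0.000597397 / 0.0191506 ≈ 0.031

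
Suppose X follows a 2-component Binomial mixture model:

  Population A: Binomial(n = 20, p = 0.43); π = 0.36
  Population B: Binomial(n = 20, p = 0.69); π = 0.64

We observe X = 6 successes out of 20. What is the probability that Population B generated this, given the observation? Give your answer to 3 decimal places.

Apply Bayes' rule: the posterior for each component is proportional to its prior times its likelihood at x.
Binomial probabilities:
  p_A = 0.0936359
  p_B = 0.000316623
Prior × likelihood for each component:
  w_A·p_A = 0.36 × 0.0936359 = 0.0337089
  w_B·p_B = 0.64 × 0.000316623 = 0.000202639
Denominator: 0.0337089 + 0.000202639 = 0.0339116
P(Population B | x) ≈ 0.006

0.006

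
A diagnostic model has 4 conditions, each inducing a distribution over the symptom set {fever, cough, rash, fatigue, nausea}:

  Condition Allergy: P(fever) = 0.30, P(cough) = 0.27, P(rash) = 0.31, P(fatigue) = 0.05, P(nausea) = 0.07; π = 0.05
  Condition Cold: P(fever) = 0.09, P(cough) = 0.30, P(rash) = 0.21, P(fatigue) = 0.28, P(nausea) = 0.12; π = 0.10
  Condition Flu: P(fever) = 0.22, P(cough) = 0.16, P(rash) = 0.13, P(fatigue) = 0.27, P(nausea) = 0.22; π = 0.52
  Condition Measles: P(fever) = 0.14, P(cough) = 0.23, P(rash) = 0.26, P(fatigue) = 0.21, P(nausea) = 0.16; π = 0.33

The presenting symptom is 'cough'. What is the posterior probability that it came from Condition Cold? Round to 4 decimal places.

The responsibility of component k is P(Z=k) f_k(x) divided by Σ_j P(Z=j) f_j(x).
Categorical probabilities:
  f_Allergy = 0.27
  f_Cold = 0.3
  f_Flu = 0.16
  f_Measles = 0.23
Multiply by the mixture weights:
  P(Z=Allergy)·f_Allergy = 0.05 × 0.27 = 0.0135
  P(Z=Cold)·f_Cold = 0.10 × 0.3 = 0.03
  P(Z=Flu)·f_Flu = 0.52 × 0.16 = 0.0832
  P(Z=Measles)·f_Measles = 0.33 × 0.23 = 0.0759
Evidence: 0.0135 + 0.03 + 0.0832 + 0.0759 = 0.2026
Responsibility of Condition Cold: 0.03 / 0.2026 ≈ 0.1481

0.1481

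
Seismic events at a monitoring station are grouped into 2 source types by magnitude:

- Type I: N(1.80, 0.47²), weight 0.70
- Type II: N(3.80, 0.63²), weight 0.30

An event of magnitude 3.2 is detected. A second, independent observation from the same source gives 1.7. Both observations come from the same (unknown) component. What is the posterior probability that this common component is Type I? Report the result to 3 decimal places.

0.952

Apply Bayes' rule: the posterior for each component is proportional to its prior times its likelihood at x.
Since both observations come from the same component, the likelihood for component k is f_k(x₁)·f_k(x₂).
  f_I = [(1/(0.47·√(2π)))·exp(−(3.2−1.80)²/(2·0.47²)) = 0.848813·exp(-4.43640) = 0.0100487] × [0.829817] = 0.00833857
  f_II = [(1/(0.63·√(2π)))·exp(−(3.2−3.80)²/(2·0.63²)) = 0.633242·exp(-0.45351) = 0.402356] × [0.00244806] = 0.000984993
Prior × likelihood for each component:
  π_I·f_I = 0.70 × 0.00833857 = 0.005837
  π_II·f_II = 0.30 × 0.000984993 = 0.000295498
Denominator: 0.005837 + 0.000295498 = 0.0061325
So the posterior for Type I is 0.005837 / 0.0061325 ≈ 0.952.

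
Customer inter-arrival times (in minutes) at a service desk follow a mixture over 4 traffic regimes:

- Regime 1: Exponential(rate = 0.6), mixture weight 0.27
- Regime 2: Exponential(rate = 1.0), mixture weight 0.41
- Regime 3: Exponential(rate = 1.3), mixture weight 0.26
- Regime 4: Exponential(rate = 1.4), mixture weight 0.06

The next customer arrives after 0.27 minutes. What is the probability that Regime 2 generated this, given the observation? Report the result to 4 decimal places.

By Bayes' theorem, P(k | x) = P(Z=k) f_k(x) / Σ_j P(Z=j) f_j(x).
Component likelihoods at x = 0.27 minutes:
  f_1 = 0.6·e^(−0.6·0.27) = 0.6·e^(−0.1620) = 0.510265
  f_2 = 1.0·e^(−1.0·0.27) = 1.0·e^(−0.2700) = 0.763379
  f_3 = 1.3·e^(−1.3·0.27) = 1.3·e^(−0.3510) = 0.915179
  f_4 = 1.4·e^(−1.4·0.27) = 1.4·e^(−0.3780) = 0.959323
Prior × likelihood for each component:
  P(Z=1)·f_1 = 0.27 × 0.510265 = 0.137771
  P(Z=2)·f_2 = 0.41 × 0.763379 = 0.312986
  P(Z=3)·f_3 = 0.26 × 0.915179 = 0.237947
  P(Z=4)·f_4 = 0.06 × 0.959323 = 0.0575594
Sum: 0.137771 + 0.312986 + 0.237947 + 0.0575594 = 0.746263
So the posterior for Regime 2 is 0.312986 / 0.746263 ≈ 0.4194.

0.4194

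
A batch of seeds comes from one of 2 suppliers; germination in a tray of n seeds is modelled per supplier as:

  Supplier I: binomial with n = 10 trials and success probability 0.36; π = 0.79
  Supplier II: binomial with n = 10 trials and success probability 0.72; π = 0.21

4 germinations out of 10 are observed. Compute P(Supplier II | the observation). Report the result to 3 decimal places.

0.029

Posterior ∝ prior × likelihood, so P(k | x) ∝ P(Z=k) f_k(x); normalise over all components.
Evaluate each component's likelihood at the observed value:
  p_I = 0.242387
  p_II = 0.0271955
Unnormalised posteriors:
  P(Z=I)·p_I = 0.79 × 0.242387 = 0.191486
  P(Z=II)·p_II = 0.21 × 0.0271955 = 0.00571106
Denominator: 0.191486 + 0.00571106 = 0.197197
So the posterior for Supplier II is 0.00571106 / 0.197197 ≈ 0.029.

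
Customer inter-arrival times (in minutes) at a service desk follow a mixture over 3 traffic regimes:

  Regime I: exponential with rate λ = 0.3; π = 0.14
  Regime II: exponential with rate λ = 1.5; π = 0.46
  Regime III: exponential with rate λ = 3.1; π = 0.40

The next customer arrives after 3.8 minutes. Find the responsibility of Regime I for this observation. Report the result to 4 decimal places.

0.8528

By Bayes' theorem, P(k | x) = P(Z=k) f_k(x) / Σ_j P(Z=j) f_j(x).
Evaluate each component's likelihood at the observed value:
  L_I = 0.3·e^(−0.3·3.8) = 0.3·e^(−1.1400) = 0.0959457
  L_II = 1.5·e^(−1.5·3.8) = 1.5·e^(−5.7000) = 0.00501895
  L_III = 3.1·e^(−3.1·3.8) = 3.1·e^(−11.7800) = 2.37341e-05
Multiply by the mixture weights:
  P(Z=I)·L_I = 0.14 × 0.0959457 = 0.0134324
  P(Z=II)·L_II = 0.46 × 0.00501895 = 0.00230872
  P(Z=III)·L_III = 0.40 × 2.37341e-05 = 9.49364e-06
Evidence: 0.0134324 + 0.00230872 + 9.49364e-06 = 0.0157506
Responsibility of Regime I: 0.0134324 / 0.0157506 ≈ 0.8528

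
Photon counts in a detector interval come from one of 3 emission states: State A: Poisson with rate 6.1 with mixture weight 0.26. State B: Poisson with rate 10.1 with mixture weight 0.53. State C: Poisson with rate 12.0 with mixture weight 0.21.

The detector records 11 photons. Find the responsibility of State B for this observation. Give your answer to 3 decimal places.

By Bayes' theorem, P(k | x) = π_k f_k(x) / Σ_j π_j f_j(x).
Component likelihoods at x = 11 photons:
  f_A = e^(−6.1)·6.1^11/11! = 0.0244498
  f_B = e^(−10.1)·10.1^11/11! = 0.114817
  f_C = e^(−12.0)·12.0^11/11! = 0.114368
Multiply by the mixture weights:
  π_A·f_A = 0.26 × 0.0244498 = 0.00635696
  π_B·f_B = 0.53 × 0.114817 = 0.0608529
  π_C·f_C = 0.21 × 0.114368 = 0.0240173
Marginal: 0.00635696 + 0.0608529 + 0.0240173 = 0.0912271
So the posterior for State B is 0.0608529 / 0.0912271 ≈ 0.667.

0.667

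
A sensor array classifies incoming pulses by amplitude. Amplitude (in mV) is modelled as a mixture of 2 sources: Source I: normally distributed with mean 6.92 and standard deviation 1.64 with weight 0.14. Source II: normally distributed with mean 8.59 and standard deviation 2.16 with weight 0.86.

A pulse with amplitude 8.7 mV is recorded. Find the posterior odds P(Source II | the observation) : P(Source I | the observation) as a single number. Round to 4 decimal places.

The posterior odds equal the prior odds times the likelihood ratio: (π_i/π_j)·(f_i(x)/f_j(x)).
Normal densities:
  p_I = 0.134978
  p_II = 0.184456
0.158632 / 0.0188969 ≈ 8.3946

8.3946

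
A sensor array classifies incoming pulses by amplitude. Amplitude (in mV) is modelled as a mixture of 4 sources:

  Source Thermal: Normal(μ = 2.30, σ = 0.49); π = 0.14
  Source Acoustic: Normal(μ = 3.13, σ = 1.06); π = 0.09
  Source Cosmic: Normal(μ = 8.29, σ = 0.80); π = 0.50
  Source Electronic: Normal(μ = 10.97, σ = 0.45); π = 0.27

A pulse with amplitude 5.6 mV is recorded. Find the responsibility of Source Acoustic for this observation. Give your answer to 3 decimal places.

0.720

By Bayes' theorem, P(k | x) = π_k f_k(x) / Σ_j π_j f_j(x).
Component likelihoods at x = 5.6 mV:
  f_Thermal = 1.15282e-10
  f_Acoustic = 0.0249197
  f_Cosmic = 0.0017485
  f_Electronic = 1.05917e-31
Unnormalised posteriors:
  π_Thermal·f_Thermal = 0.14 × 1.15282e-10 = 1.61395e-11
  π_Acoustic·f_Acoustic = 0.09 × 0.0249197 = 0.00224277
  π_Cosmic·f_Cosmic = 0.50 × 0.0017485 = 0.000874249
  π_Electronic·f_Electronic = 0.27 × 1.05917e-31 = 2.85976e-32
Sum: 1.61395e-11 + 0.00224277 + 0.000874249 + 2.85976e-32 = 0.00311702
So the posterior for Source Acoustic is 0.00224277 / 0.00311702 ≈ 0.720.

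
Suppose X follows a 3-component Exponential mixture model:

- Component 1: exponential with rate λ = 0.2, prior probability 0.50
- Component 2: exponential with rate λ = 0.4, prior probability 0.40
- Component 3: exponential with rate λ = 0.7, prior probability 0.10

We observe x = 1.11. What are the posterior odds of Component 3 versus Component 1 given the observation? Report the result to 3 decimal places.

Posterior odds = (π_i f_i(x)) / (π_j f_j(x)); the normalising sum cancels.
Evaluate each component's likelihood at the observed value:
  p_1 = 0.160183
  p_2 = 0.256586
  p_3 = 0.321848
Posterior odds = (π_3·p_3) / (π_1·p_1) = (0.10·0.321848) / (0.50·0.160183) = 0.0321848 / 0.0800915 ≈ 0.402

0.402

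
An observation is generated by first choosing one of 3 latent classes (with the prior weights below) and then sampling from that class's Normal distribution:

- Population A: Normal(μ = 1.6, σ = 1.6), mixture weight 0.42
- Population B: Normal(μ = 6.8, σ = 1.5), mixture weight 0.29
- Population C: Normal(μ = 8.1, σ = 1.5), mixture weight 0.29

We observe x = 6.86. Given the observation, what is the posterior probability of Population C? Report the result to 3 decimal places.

P(component k | x) = π_k·f_k(x) / marginal(x), where marginal(x) = Σ_j π_j·f_j(x).
Evaluate each component's likelihood at the observed value:
  f_A = 0.00112186
  f_B = 0.265749
  f_C = 0.188984
Unnormalised posteriors:
  π_A·f_A = 0.42 × 0.00112186 = 0.00047118
  π_B·f_B = 0.29 × 0.265749 = 0.0770672
  π_C·f_C = 0.29 × 0.188984 = 0.0548054
Evidence: 0.00047118 + 0.0770672 + 0.0548054 = 0.132344
P(Population C | data) = 0.0548054 / 0.132344 ≈ 0.414

0.414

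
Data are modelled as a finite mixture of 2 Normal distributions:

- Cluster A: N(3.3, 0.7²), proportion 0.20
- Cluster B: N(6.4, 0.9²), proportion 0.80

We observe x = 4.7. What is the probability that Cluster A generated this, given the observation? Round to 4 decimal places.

0.2057

Posterior ∝ prior × likelihood, so P(k | x) ∝ π_k f_k(x); normalise over all components.
Component likelihoods at x = 4.7:
  f_A = 0.07713
  f_B = 0.0744574
Multiply by the mixture weights:
  π_A·f_A = 0.20 × 0.07713 = 0.015426
  π_B·f_B = 0.80 × 0.0744574 = 0.0595659
Denominator: 0.015426 + 0.0595659 = 0.0749919
P(Cluster A | the observation) = 0.015426 / 0.0749919 ≈ 0.2057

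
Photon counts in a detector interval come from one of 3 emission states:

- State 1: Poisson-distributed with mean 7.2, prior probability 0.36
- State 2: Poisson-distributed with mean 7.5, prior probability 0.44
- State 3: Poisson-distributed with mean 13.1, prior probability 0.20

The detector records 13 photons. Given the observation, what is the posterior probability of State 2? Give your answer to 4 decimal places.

Posterior ∝ prior × likelihood, so P(k | x) ∝ π_k f_k(x); normalise over all components.
Poisson probabilities:
  p_1 = e^(−7.2)·7.2^13/13! = 0.0167541
  p_2 = e^(−7.5)·7.5^13/13! = 0.0211012
  p_3 = e^(−13.1)·13.1^13/13! = 0.109898
Weight by the priors:
  π_1·p_1 = 0.36 × 0.0167541 = 0.00603149
  π_2·p_2 = 0.44 × 0.0211012 = 0.00928454
  π_3·p_3 = 0.20 × 0.109898 = 0.0219796
Normaliser: 0.00603149 + 0.00928454 + 0.0219796 = 0.0372956
P(State 2 | 13 photons) = 0.00928454 / 0.0372956 ≈ 0.2489

0.2489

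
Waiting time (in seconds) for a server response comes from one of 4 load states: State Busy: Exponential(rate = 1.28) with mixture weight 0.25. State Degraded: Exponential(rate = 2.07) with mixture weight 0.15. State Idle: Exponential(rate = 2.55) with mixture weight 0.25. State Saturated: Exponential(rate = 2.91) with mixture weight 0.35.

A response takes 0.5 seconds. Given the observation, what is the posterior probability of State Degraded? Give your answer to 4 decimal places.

0.1587

Apply Bayes' rule: the posterior for each component is proportional to its prior times its likelihood at x.
Component likelihoods at x = 0.5 seconds:
  L_Busy = 1.28·e^(−1.28·0.5) = 1.28·e^(−0.6400) = 0.674934
  L_Degraded = 2.07·e^(−2.07·0.5) = 2.07·e^(−1.0350) = 0.735319
  L_Idle = 2.55·e^(−2.55·0.5) = 2.55·e^(−1.2750) = 0.712549
  L_Saturated = 2.91·e^(−2.91·0.5) = 2.91·e^(−1.4550) = 0.679195
Prior × likelihood for each component:
  w_Busy·L_Busy = 0.25 × 0.674934 = 0.168734
  w_Degraded·L_Degraded = 0.15 × 0.735319 = 0.110298
  w_Idle·L_Idle = 0.25 × 0.712549 = 0.178137
  w_Saturated·L_Saturated = 0.35 × 0.679195 = 0.237718
Normaliser: 0.168734 + 0.110298 + 0.178137 + 0.237718 = 0.694887
So the posterior for State Degraded is 0.110298 / 0.694887 ≈ 0.1587.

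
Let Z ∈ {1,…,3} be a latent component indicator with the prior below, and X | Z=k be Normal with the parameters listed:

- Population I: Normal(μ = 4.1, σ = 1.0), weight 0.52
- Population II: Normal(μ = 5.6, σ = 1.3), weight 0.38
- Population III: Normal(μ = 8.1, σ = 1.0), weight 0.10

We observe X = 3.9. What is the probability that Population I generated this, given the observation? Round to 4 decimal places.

Posterior ∝ prior × likelihood, so P(k | x) ∝ π_k f_k(x); normalise over all components.
Evaluate each component's likelihood at the observed value:
  f_I = (1/(1.0·√(2π)))·exp(−(3.9−4.1)²/(2·1.0²)) = 0.398942·exp(-0.02000) = 0.391043
  f_II = (1/(1.3·√(2π)))·exp(−(3.9−5.6)²/(2·1.3²)) = 0.306879·exp(-0.85503) = 0.130506
  f_III = (1/(1.0·√(2π)))·exp(−(3.9−8.1)²/(2·1.0²)) = 0.398942·exp(-8.82000) = 5.89431e-05
Multiply by the mixture weights:
  π_I·f_I = 0.52 × 0.391043 = 0.203342
  π_II·f_II = 0.38 × 0.130506 = 0.0495925
  π_III·f_III = 0.10 × 5.89431e-05 = 5.89431e-06
Normaliser: 0.203342 + 0.0495925 + 5.89431e-06 = 0.252941
P(Population I | the observation) ≈ 0.8039

0.8039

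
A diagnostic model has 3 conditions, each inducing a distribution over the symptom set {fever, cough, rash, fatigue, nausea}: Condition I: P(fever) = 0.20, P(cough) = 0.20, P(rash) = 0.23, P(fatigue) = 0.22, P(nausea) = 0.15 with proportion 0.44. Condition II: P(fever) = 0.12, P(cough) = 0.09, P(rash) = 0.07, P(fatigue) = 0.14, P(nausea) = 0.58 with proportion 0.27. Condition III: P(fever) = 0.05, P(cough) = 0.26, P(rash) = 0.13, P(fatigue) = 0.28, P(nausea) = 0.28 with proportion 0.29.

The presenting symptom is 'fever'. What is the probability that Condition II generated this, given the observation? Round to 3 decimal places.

P(component k | x) = π_k·f_k(x) / marginal(x), where marginal(x) = Σ_j π_j·f_j(x).
Evaluate each component's likelihood at the observed value:
  p_I = P(fever | comp) = 0.20
  p_II = P(fever | comp) = 0.12
  p_III = P(fever | comp) = 0.05
Unnormalised posteriors:
  π_I·p_I = 0.44 × 0.2 = 0.088
  π_II·p_II = 0.27 × 0.12 = 0.0324
  π_III·p_III = 0.29 × 0.05 = 0.0145
Normaliser: 0.088 + 0.0324 + 0.0145 = 0.1349
P(Condition II | the observation) = 0.0324 / 0.1349 ≈ 0.240

0.240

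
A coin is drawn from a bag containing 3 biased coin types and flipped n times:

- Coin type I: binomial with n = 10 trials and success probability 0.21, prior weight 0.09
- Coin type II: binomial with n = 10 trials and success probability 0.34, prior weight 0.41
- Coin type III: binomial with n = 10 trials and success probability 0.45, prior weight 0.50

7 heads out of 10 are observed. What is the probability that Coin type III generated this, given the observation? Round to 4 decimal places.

P(component k | x) = π_k·f_k(x) / marginal(x), where marginal(x) = Σ_j π_j·f_j(x).
Component likelihoods at x = 7 heads out of 10:
  L_I = C(10,7)·0.21^7·0.79^3 = 120·1.80109e-05·0.493039 = 0.00106561
  L_II = C(10,7)·0.34^7·0.66^3 = 120·0.000525234·0.287496 = 0.0181203
  L_III = C(10,7)·0.45^7·0.55^3 = 120·0.00373669·0.166375 = 0.0746031
Unnormalised posteriors:
  π_I·L_I = 0.09 × 0.00106561 = 9.59047e-05
  π_II·L_II = 0.41 × 0.0181203 = 0.00742932
  π_III·L_III = 0.50 × 0.0746031 = 0.0373016
Normaliser: 9.59047e-05 + 0.00742932 + 0.0373016 = 0.0448268
P(Coin type III | the observation) ≈ 0.8321

0.8321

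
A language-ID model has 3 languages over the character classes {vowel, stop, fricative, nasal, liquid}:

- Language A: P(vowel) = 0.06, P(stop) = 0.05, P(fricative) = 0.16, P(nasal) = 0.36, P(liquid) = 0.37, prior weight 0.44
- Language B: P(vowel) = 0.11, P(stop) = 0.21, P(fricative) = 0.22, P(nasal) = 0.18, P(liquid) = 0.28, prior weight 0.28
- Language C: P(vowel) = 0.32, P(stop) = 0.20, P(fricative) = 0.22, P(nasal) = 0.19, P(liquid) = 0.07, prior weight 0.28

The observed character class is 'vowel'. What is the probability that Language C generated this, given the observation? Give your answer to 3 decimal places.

P(component k | x) = π_k·f_k(x) / marginal(x), where marginal(x) = Σ_j π_j·f_j(x).
Categorical probabilities:
  p_A = 0.06
  p_B = 0.11
  p_C = 0.32
Unnormalised posteriors:
  π_A·p_A = 0.44 × 0.06 = 0.0264
  π_B·p_B = 0.28 × 0.11 = 0.0308
  π_C·p_C = 0.28 × 0.32 = 0.0896
Denominator: 0.0264 + 0.0308 + 0.0896 = 0.1468
Responsibility of Language C: 0.0896 / 0.1468 ≈ 0.610

0.610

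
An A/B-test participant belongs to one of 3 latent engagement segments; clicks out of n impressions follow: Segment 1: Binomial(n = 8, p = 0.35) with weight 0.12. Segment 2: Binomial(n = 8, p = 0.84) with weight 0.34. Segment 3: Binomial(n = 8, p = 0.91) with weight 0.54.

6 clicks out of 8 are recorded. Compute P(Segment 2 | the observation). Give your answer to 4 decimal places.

0.5426

P(component k | x) = π_k·f_k(x) / marginal(x), where marginal(x) = Σ_j π_j·f_j(x).
Component likelihoods at x = 6 clicks out of 8:
  f_1 = C(8,6)·0.35^6·0.65^2 = 28·0.00183827·0.4225 = 0.0217467
  f_2 = C(8,6)·0.84^6·0.16^2 = 28·0.351298·0.0256 = 0.25181
  f_3 = C(8,6)·0.91^6·0.09^2 = 28·0.567869·0.0081 = 0.128793
Prior × likelihood for each component:
  π_1·f_1 = 0.12 × 0.0217467 = 0.0026096
  π_2·f_2 = 0.34 × 0.25181 = 0.0856155
  π_3·f_3 = 0.54 × 0.128793 = 0.0695481
Evidence: 0.0026096 + 0.0856155 + 0.0695481 = 0.157773
Responsibility of Segment 2: 0.0856155 / 0.157773 ≈ 0.5426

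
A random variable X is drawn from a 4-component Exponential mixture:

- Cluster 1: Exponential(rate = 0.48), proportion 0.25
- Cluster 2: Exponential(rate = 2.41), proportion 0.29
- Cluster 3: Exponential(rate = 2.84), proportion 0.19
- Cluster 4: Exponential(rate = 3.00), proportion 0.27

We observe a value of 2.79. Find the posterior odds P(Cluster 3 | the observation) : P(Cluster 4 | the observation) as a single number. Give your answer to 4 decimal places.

Since P(k|x) ∝ w_k f_k(x), the posterior odds are w_i f_i(x) / (w_j f_j(x)).
Component likelihoods at x = 2.79:
  L_1 = 0.48·e^(−0.48·2.79) = 0.48·e^(−1.3392) = 0.125787
  L_2 = 2.41·e^(−2.41·2.79) = 2.41·e^(−6.7239) = 0.00289644
  L_3 = 2.84·e^(−2.84·2.79) = 2.84·e^(−7.9236) = 0.00102835
  L_4 = 3.00·e^(−3.00·2.79) = 3.00·e^(−8.3700) = 0.000695147
Posterior odds = (w_3·L_3) / (w_4·L_4) = (0.19·0.00102835) / (0.27·0.000695147) = 0.000195387 / 0.00018769 ≈ 1.0410

1.0410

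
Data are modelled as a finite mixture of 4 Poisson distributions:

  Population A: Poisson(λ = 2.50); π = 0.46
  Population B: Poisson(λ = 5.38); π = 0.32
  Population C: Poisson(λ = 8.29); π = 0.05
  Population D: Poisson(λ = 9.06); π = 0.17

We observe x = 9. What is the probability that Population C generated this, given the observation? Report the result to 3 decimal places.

The responsibility of component k is π_k f_k(x) divided by Σ_j π_j f_j(x).
Poisson probabilities:
  L_A = e^(−2.50)·2.50^9/9! = 0.000862901
  L_B = e^(−5.38)·5.38^9/9! = 0.0479483
  L_C = e^(−8.29)·8.29^9/9! = 0.127916
  L_D = e^(−9.06)·9.06^9/9! = 0.131729
Unnormalised posteriors:
  π_A·L_A = 0.46 × 0.000862901 = 0.000396934
  π_B·L_B = 0.32 × 0.0479483 = 0.0153435
  π_C·L_C = 0.05 × 0.127916 = 0.00639582
  π_D·L_D = 0.17 × 0.131729 = 0.022394
Denominator: 0.000396934 + 0.0153435 + 0.00639582 + 0.022394 = 0.0445302
So the posterior for Population C is 0.00639582 / 0.0445302 ≈ 0.144.

0.144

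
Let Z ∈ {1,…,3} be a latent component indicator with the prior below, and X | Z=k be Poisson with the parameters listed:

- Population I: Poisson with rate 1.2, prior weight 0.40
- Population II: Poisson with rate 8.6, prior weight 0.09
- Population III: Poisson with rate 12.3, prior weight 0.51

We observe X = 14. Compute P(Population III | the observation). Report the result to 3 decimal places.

P(component k | x) = π_k·f_k(x) / marginal(x), where marginal(x) = Σ_j π_j·f_j(x).
Component likelihoods at x = 14:
  L_I = e^(−1.2)·1.2^14/14! = 4.43584e-11
  L_II = e^(−8.6)·8.6^14/14! = 0.0255645
  L_III = e^(−12.3)·12.3^14/14! = 0.0947199
Prior × likelihood for each component:
  π_I·L_I = 0.40 × 4.43584e-11 = 1.77434e-11
  π_II·L_II = 0.09 × 0.0255645 = 0.00230081
  π_III·L_III = 0.51 × 0.0947199 = 0.0483071
Marginal: 1.77434e-11 + 0.00230081 + 0.0483071 = 0.0506079
So the posterior for Population III is 0.0483071 / 0.0506079 ≈ 0.955.

0.955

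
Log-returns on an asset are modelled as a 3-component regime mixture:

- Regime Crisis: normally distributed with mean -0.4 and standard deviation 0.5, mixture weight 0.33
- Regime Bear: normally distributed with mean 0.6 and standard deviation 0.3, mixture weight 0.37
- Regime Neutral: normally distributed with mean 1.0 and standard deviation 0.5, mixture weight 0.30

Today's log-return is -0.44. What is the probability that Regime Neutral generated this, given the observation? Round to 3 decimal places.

0.014

The responsibility of component k is P(Z=k) f_k(x) divided by Σ_j P(Z=j) f_j(x).
Evaluate each component's likelihood at the observed value:
  f_Crisis = 0.795335
  f_Bear = 0.00326709
  f_Neutral = 0.0126135
Multiply by the mixture weights:
  P(Z=Crisis)·f_Crisis = 0.33 × 0.795335 = 0.262461
  P(Z=Bear)·f_Bear = 0.37 × 0.00326709 = 0.00120882
  P(Z=Neutral)·f_Neutral = 0.30 × 0.0126135 = 0.00378404
Marginal: 0.262461 + 0.00120882 + 0.00378404 = 0.267454
So the posterior for Regime Neutral is 0.00378404 / 0.267454 ≈ 0.014.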